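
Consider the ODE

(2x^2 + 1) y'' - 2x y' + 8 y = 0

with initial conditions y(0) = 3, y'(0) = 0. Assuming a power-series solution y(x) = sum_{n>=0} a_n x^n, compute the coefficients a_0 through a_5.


Ansatz: y(x) = sum_{n>=0} a_n x^n, so y'(x) = sum_{n>=1} n a_n x^(n-1) and y''(x) = sum_{n>=2} n(n-1) a_n x^(n-2).
Substitute into P(x) y'' + Q(x) y' + R(x) y = 0 with P(x) = 2x^2 + 1, Q(x) = -2x, R(x) = 8, and match powers of x.
Initial conditions: a_0 = 3, a_1 = 0.
Setting the coefficient of each power of x to zero and solving order by order (substituting the coefficients already found):
  x^0: 2 a_2 + 8 a_0 = 0  ->  2 a_2 = -8 a_0 = -24  ->  a_2 = -12
  x^1: 6 a_3 + 6 a_1 = 0  ->  6 a_3 = -6 a_1 = 0  ->  a_3 = 0
  x^2: 12 a_4 + 8 a_2 = 0  ->  12 a_4 = -8 a_2 = 96  ->  a_4 = 8
  x^3: 20 a_5 + 14 a_3 = 0  ->  20 a_5 = -14 a_3 = 0  ->  a_5 = 0
Truncated series: y(x) = 3 - 12 x^2 + 8 x^4 + O(x^6).

a_0 = 3; a_1 = 0; a_2 = -12; a_3 = 0; a_4 = 8; a_5 = 0


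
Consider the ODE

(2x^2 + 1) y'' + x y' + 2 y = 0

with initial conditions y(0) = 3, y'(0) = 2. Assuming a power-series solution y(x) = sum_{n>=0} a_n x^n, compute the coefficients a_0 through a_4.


Ansatz: y(x) = sum_{n>=0} a_n x^n, so y'(x) = sum_{n>=1} n a_n x^(n-1) and y''(x) = sum_{n>=2} n(n-1) a_n x^(n-2).
Substitute into P(x) y'' + Q(x) y' + R(x) y = 0 with P(x) = 2x^2 + 1, Q(x) = x, R(x) = 2, and match powers of x.
Initial conditions: a_0 = 3, a_1 = 2.
Setting the coefficient of each power of x to zero and solving order by order (substituting the coefficients already found):
  x^0: 2 a_2 + 2 a_0 = 0  ->  2 a_2 = -2 a_0 = -6  ->  a_2 = -3
  x^1: 6 a_3 + 3 a_1 = 0  ->  6 a_3 = -3 a_1 = -6  ->  a_3 = -1
  x^2: 12 a_4 + 8 a_2 = 0  ->  12 a_4 = -8 a_2 = 24  ->  a_4 = 2
Truncated series: y(x) = 3 + 2 x - 3 x^2 - x^3 + 2 x^4 + O(x^5).

a_0 = 3; a_1 = 2; a_2 = -3; a_3 = -1; a_4 = 2


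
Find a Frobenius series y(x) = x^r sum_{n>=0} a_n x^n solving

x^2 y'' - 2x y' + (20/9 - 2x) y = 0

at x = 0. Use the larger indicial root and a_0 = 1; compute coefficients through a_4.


Write in Frobenius form y'' + (p(x)/x) y' + (q(x)/x^2) y = 0:
  p(x) = -2,  q(x) = 20/9 - 2x.
Indicial equation: r(r-1) + (-2) r + (20/9) = 0 -> roots r_1 = 5/3, r_2 = 4/3.
Take r = r_1 = 5/3. Let y(x) = x^r sum_{n>=0} a_n x^n with a_0 = 1.
Substitute y = x^r sum a_n x^n and match x^{r+n}. The recurrence is
  D(n) a_n - 2 a_{n-1} = 0,  where D(n) = (r+n)(r+n-1) + (-2)(r+n) + (20/9).
  a_n = 2 / D(n) * a_{n-1}.
Since the indicial polynomial factors as (r - r_1)(r - r_2), D(n) = (r_1 + n - r_1)(r_1 + n - r_2) = n(n + 1/3).
Evaluating step by step (a_0 = 1):
  n = 1: D(1) = 1(1 + 1/3) = 4/3; numerator = 2(1) = 2; a_1 = (2)/(4/3) = 3/2
  n = 2: D(2) = 2(2 + 1/3) = 14/3; numerator = 2(3/2) = 3; a_2 = (3)/(14/3) = 9/14
  n = 3: D(3) = 3(3 + 1/3) = 10; numerator = 2(9/14) = 9/7; a_3 = (9/7)/(10) = 9/70
  n = 4: D(4) = 4(4 + 1/3) = 52/3; numerator = 2(9/70) = 9/35; a_4 = (9/35)/(52/3) = 27/1820

r = 5/3; a_0 = 1; a_1 = 3/2; a_2 = 9/14; a_3 = 9/70; a_4 = 27/1820


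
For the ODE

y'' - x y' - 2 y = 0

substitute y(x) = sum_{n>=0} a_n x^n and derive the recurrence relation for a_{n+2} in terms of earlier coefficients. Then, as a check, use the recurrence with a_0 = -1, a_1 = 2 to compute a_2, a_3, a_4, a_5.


Substitute y = sum_n a_n x^n.
y''(x) has coefficient (n+2)(n+1) a_{n+2} at x^n;
-x y'(x) has coefficient -n a_n at x^n (shift);
-2 y(x) has coefficient -2 a_n at x^n.
Matching x^n: (n+2)(n+1) a_{n+2} + (-n - 2) a_n = 0.
Thus a_{n+2} = (n + 2) / ((n+1)(n+2)) * a_n.

Check with a_0 = -1, a_1 = 2 (apply the recurrence for n = 0, 1, 2, 3): a_0 = -1, a_1 = 2, a_2 = -1, a_3 = 1, a_4 = -1/3, a_5 = 1/4.

a_(n+2) = (n + 2) / ((n+1)(n+2)) * a_n; check: a_0 = -1, a_1 = 2, a_2 = -1, a_3 = 1, a_4 = -1/3, a_5 = 1/4


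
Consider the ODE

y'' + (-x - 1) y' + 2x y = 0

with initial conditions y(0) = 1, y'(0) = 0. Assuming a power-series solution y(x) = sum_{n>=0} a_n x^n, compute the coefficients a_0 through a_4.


Ansatz: y(x) = sum_{n>=0} a_n x^n, so y'(x) = sum_{n>=1} n a_n x^(n-1) and y''(x) = sum_{n>=2} n(n-1) a_n x^(n-2).
Substitute into P(x) y'' + Q(x) y' + R(x) y = 0 with P(x) = 1, Q(x) = -x - 1, R(x) = 2x, and match powers of x.
Initial conditions: a_0 = 1, a_1 = 0.
Setting the coefficient of each power of x to zero and solving order by order (substituting the coefficients already found):
  x^0: 2 a_2 - a_1 = 0  ->  2 a_2 = a_1 = 0  ->  a_2 = 0
  x^1: 6 a_3 - 2 a_2 - a_1 + 2 a_0 = 0  ->  6 a_3 = 2 a_2 + a_1 - 2 a_0 = -2  ->  a_3 = -1/3
  x^2: 12 a_4 - 3 a_3 - 2 a_2 + 2 a_1 = 0  ->  12 a_4 = 3 a_3 + 2 a_2 - 2 a_1 = -1  ->  a_4 = -1/12
Truncated series: y(x) = 1 - (1/3) x^3 - (1/12) x^4 + O(x^5).

a_0 = 1; a_1 = 0; a_2 = 0; a_3 = -1/3; a_4 = -1/12


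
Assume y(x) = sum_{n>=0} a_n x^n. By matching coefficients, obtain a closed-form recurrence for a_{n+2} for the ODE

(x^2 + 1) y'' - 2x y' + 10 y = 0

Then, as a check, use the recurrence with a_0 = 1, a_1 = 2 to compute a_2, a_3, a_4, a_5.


Substitute y = sum_n a_n x^n.
(1 + 1 x^2) y'' contributes (n+2)(n+1) a_{n+2} + n(n-1) a_n at x^n.
-2 x y'(x) contributes -2 n a_n at x^n.
10 y(x) contributes 10 a_n at x^n.
Matching x^n: (n+2)(n+1) a_{n+2} + (n(n-1) - 2 n + 10) a_n = 0.
Thus a_{n+2} = (-n(n-1) + 2 n - 10) / ((n+1)(n+2)) * a_n.

Check with a_0 = 1, a_1 = 2 (apply the recurrence for n = 0, 1, 2, 3): a_0 = 1, a_1 = 2, a_2 = -5, a_3 = -8/3, a_4 = 10/3, a_5 = 4/3.

a_(n+2) = (-n(n-1) + 2 n - 10) / ((n+1)(n+2)) * a_n; check: a_0 = 1, a_1 = 2, a_2 = -5, a_3 = -8/3, a_4 = 10/3, a_5 = 4/3


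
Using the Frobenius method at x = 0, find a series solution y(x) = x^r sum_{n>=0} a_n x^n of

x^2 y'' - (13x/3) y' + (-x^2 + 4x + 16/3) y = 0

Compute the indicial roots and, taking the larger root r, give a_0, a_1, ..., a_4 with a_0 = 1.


Write in Frobenius form y'' + (p(x)/x) y' + (q(x)/x^2) y = 0:
  p(x) = -13/3,  q(x) = -x^2 + 4x + 16/3.
Indicial equation: r(r-1) + (-13/3) r + (16/3) = 0 -> roots r_1 = 4, r_2 = 4/3.
Take r = r_1 = 4. Let y(x) = x^r sum_{n>=0} a_n x^n with a_0 = 1.
Substitute y = x^r sum a_n x^n and match x^{r+n}. The recurrence is
  D(n) a_n + 4 a_{n-1} - 1 a_{n-2} = 0,  where D(n) = (r+n)(r+n-1) + (-13/3)(r+n) + (16/3).
  a_n = [-4 a_{n-1} + 1 a_{n-2}] / D(n).
Since the indicial polynomial factors as (r - r_1)(r - r_2), D(n) = (r_1 + n - r_1)(r_1 + n - r_2) = n(n + 8/3).
Evaluating step by step (a_0 = 1):
  n = 1: D(1) = 1(1 + 8/3) = 11/3; numerator = -4(1) = -4; a_1 = (-4)/(11/3) = -12/11
  n = 2: D(2) = 2(2 + 8/3) = 28/3; numerator = -4(-12/11) + 1(1) = 59/11; a_2 = (59/11)/(28/3) = 177/308
  n = 3: D(3) = 3(3 + 8/3) = 17; numerator = -4(177/308) + 1(-12/11) = -261/77; a_3 = (-261/77)/(17) = -261/1309
  n = 4: D(4) = 4(4 + 8/3) = 80/3; numerator = -4(-261/1309) + 1(177/308) = 7185/5236; a_4 = (7185/5236)/(80/3) = 4311/83776

r = 4; a_0 = 1; a_1 = -12/11; a_2 = 177/308; a_3 = -261/1309; a_4 = 4311/83776


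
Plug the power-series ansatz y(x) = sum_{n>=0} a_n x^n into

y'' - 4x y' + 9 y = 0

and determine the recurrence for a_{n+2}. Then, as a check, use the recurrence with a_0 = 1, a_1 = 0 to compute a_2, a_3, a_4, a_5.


Substitute y = sum_n a_n x^n.
y''(x) has coefficient (n+2)(n+1) a_{n+2} at x^n;
-4 x y'(x) has coefficient -4 n a_n at x^n (shift);
9 y(x) has coefficient 9 a_n at x^n.
Matching x^n: (n+2)(n+1) a_{n+2} + (-4n + 9) a_n = 0.
Thus a_{n+2} = (4n - 9) / ((n+1)(n+2)) * a_n.

Check with a_0 = 1, a_1 = 0 (apply the recurrence for n = 0, 1, 2, 3): a_0 = 1, a_1 = 0, a_2 = -9/2, a_3 = 0, a_4 = 3/8, a_5 = 0.

a_(n+2) = (4n - 9) / ((n+1)(n+2)) * a_n; check: a_0 = 1, a_1 = 0, a_2 = -9/2, a_3 = 0, a_4 = 3/8, a_5 = 0


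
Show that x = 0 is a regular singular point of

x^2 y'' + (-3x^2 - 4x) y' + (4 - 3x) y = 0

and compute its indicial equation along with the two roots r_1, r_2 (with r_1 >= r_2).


Divide by x^2 to reach normal form y'' + P_1(x) y' + P_2(x) y = 0 with P_1(x) = -3 - 4/x and P_2(x) = -3/x + 4/x^2.
x = 0 is a singular point because the y'-coefficient -3 - 4/x has a pole at x = 0 and the y-coefficient -3/x + 4/x^2 has a pole at x = 0.
It is a regular singular point because x P_1(x) = p(x) = -3x - 4 and x^2 P_2(x) = q(x) = 4 - 3x are polynomials, hence analytic at x = 0.
p(0) = -4,  q(0) = 4.
Indicial equation: r(r-1) + p(0) r + q(0) = 0, i.e. r^2 + (p(0) - 1) r + q(0) = 0, i.e. r^2 - 5 r + 4 = 0.
Discriminant: (-5)^2 - 4(4) = 9, so r = (5 ± 3)/2.
Solving: r_1 = 4, r_2 = 1.

indicial: r^2 - 5 r + 4 = 0; roots r_1 = 4, r_2 = 1


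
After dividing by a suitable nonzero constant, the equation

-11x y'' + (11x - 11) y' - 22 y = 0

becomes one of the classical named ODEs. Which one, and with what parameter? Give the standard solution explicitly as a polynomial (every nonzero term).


All three coefficients share the factor -11; dividing through by -11 gives  x y'' + (1 - x) y' + 2 y = 0.
This matches the Laguerre equation x y'' + (1 - x) y' + n y = 0 with n = 2; the polynomial solution is L_2(x).
With y = sum_k a_k x^k, matching x^k gives (k+1)k a_{k+1} + (k+1) a_{k+1} - k a_k + n a_k = 0, i.e. (k+1)^2 a_{k+1} = (k - n) a_k = (k - 2) a_k. The right side vanishes at k = 2, so the series terminates at degree 2.
Standard normalization L_n(0) = 1 gives a_0 = 1. Work upward with a_{k+1} = (k - 2) a_k / (k+1)^2:
  a_1 = (0 - 2)(1) / 1^2 = -2/1 = -2
  a_2 = (1 - 2)(-2) / 2^2 = 2/4 = 1/2
Hence L_2(x) = x^2/2 - 2 x + 1.

L_2(x); series = x^2/2 - 2 x + 1


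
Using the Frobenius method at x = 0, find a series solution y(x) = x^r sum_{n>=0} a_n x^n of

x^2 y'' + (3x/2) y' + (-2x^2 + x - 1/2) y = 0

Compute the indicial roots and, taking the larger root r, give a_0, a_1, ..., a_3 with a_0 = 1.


Write in Frobenius form y'' + (p(x)/x) y' + (q(x)/x^2) y = 0:
  p(x) = 3/2,  q(x) = -2x^2 + x - 1/2.
Indicial equation: r(r-1) + (3/2) r + (-1/2) = 0 -> roots r_1 = 1/2, r_2 = -1.
Take r = r_1 = 1/2. Let y(x) = x^r sum_{n>=0} a_n x^n with a_0 = 1.
Substitute y = x^r sum a_n x^n and match x^{r+n}. The recurrence is
  D(n) a_n + 1 a_{n-1} - 2 a_{n-2} = 0,  where D(n) = (r+n)(r+n-1) + (3/2)(r+n) + (-1/2).
  a_n = [-1 a_{n-1} + 2 a_{n-2}] / D(n).
Since the indicial polynomial factors as (r - r_1)(r - r_2), D(n) = (r_1 + n - r_1)(r_1 + n - r_2) = n(n + 3/2).
Evaluating step by step (a_0 = 1):
  n = 1: D(1) = 1(1 + 3/2) = 5/2; numerator = -1(1) = -1; a_1 = (-1)/(5/2) = -2/5
  n = 2: D(2) = 2(2 + 3/2) = 7; numerator = -1(-2/5) + 2(1) = 12/5; a_2 = (12/5)/(7) = 12/35
  n = 3: D(3) = 3(3 + 3/2) = 27/2; numerator = -1(12/35) + 2(-2/5) = -8/7; a_3 = (-8/7)/(27/2) = -16/189

r = 1/2; a_0 = 1; a_1 = -2/5; a_2 = 12/35; a_3 = -16/189


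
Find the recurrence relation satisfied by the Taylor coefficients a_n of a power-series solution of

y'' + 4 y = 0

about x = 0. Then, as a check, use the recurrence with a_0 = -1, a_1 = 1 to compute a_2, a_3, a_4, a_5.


Substitute y = sum_n a_n x^n into y'' + (const) y = 0.
y''(x) = sum_{n>=0} (n+2)(n+1) a_{n+2} x^n.
The ODE becomes sum_n [(n+2)(n+1) a_{n+2} + 4 a_n] x^n = 0.
Setting each coefficient to zero gives the recurrence:
  (n+2)(n+1) a_{n+2} + 4 a_n = 0,
  a_{n+2} = -4 / ((n+1)(n+2)) a_n.

Check with a_0 = -1, a_1 = 1 (apply the recurrence for n = 0, 1, 2, 3): a_0 = -1, a_1 = 1, a_2 = 2, a_3 = -2/3, a_4 = -2/3, a_5 = 2/15.

a_{n+2} = -4/((n+1)(n+2)) * a_n; check: a_0 = -1, a_1 = 1, a_2 = 2, a_3 = -2/3, a_4 = -2/3, a_5 = 2/15


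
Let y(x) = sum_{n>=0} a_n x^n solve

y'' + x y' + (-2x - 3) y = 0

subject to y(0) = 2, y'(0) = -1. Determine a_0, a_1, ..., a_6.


Ansatz: y(x) = sum_{n>=0} a_n x^n, so y'(x) = sum_{n>=1} n a_n x^(n-1) and y''(x) = sum_{n>=2} n(n-1) a_n x^(n-2).
Substitute into P(x) y'' + Q(x) y' + R(x) y = 0 with P(x) = 1, Q(x) = x, R(x) = -2x - 3, and match powers of x.
Initial conditions: a_0 = 2, a_1 = -1.
Setting the coefficient of each power of x to zero and solving order by order (substituting the coefficients already found):
  x^0: 2 a_2 - 3 a_0 = 0  ->  2 a_2 = 3 a_0 = 6  ->  a_2 = 3
  x^1: 6 a_3 - 2 a_1 - 2 a_0 = 0  ->  6 a_3 = 2 a_1 + 2 a_0 = 2  ->  a_3 = 1/3
  x^2: 12 a_4 - a_2 - 2 a_1 = 0  ->  12 a_4 = a_2 + 2 a_1 = 1  ->  a_4 = 1/12
  x^3: 20 a_5 - 2 a_2 = 0  ->  20 a_5 = 2 a_2 = 6  ->  a_5 = 3/10
  x^4: 30 a_6 + a_4 - 2 a_3 = 0  ->  30 a_6 = -a_4 + 2 a_3 = 7/12  ->  a_6 = 7/360
Truncated series: y(x) = 2 - x + 3 x^2 + (1/3) x^3 + (1/12) x^4 + (3/10) x^5 + (7/360) x^6 + O(x^7).

a_0 = 2; a_1 = -1; a_2 = 3; a_3 = 1/3; a_4 = 1/12; a_5 = 3/10; a_6 = 7/360


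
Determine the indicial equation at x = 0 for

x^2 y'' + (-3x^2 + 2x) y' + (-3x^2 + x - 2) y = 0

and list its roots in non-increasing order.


Divide by x^2 to reach normal form y'' + P_1(x) y' + P_2(x) y = 0 with P_1(x) = -3 + 2/x and P_2(x) = -3 + 1/x - 2/x^2.
x = 0 is a singular point because the y'-coefficient -3 + 2/x has a pole at x = 0 and the y-coefficient -3 + 1/x - 2/x^2 has a pole at x = 0.
It is a regular singular point because x P_1(x) = p(x) = 2 - 3x and x^2 P_2(x) = q(x) = -3x^2 + x - 2 are polynomials, hence analytic at x = 0.
p(0) = 2,  q(0) = -2.
Indicial equation: r(r-1) + p(0) r + q(0) = 0, i.e. r^2 + (p(0) - 1) r + q(0) = 0, i.e. r^2 + 1 r - 2 = 0.
Discriminant: (1)^2 - 4(-2) = 9, so r = (-1 ± 3)/2.
Solving: r_1 = 1, r_2 = -2.

indicial: r^2 + 1 r - 2 = 0; roots r_1 = 1, r_2 = -2


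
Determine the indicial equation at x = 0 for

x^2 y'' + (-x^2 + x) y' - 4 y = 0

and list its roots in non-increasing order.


Divide by x^2 to reach normal form y'' + P_1(x) y' + P_2(x) y = 0 with P_1(x) = -1 + 1/x and P_2(x) = -4/x^2.
x = 0 is a singular point because the y'-coefficient -1 + 1/x has a pole at x = 0 and the y-coefficient -4/x^2 has a pole at x = 0.
It is a regular singular point because x P_1(x) = p(x) = 1 - x and x^2 P_2(x) = q(x) = -4 are polynomials, hence analytic at x = 0.
p(0) = 1,  q(0) = -4.
Indicial equation: r(r-1) + p(0) r + q(0) = 0, i.e. r^2 + (p(0) - 1) r + q(0) = 0, i.e. r^2 - 4 = 0.
Discriminant: (0)^2 - 4(-4) = 16, so r = (0 ± 4)/2.
Solving: r_1 = 2, r_2 = -2.

indicial: r^2 - 4 = 0; roots r_1 = 2, r_2 = -2


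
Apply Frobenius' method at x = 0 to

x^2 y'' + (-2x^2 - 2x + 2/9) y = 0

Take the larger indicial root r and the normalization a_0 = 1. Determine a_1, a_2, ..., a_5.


Write in Frobenius form y'' + (p(x)/x) y' + (q(x)/x^2) y = 0:
  p(x) = 0,  q(x) = -2x^2 - 2x + 2/9.
Indicial equation: r(r-1) + (0) r + (2/9) = 0 -> roots r_1 = 2/3, r_2 = 1/3.
Take r = r_1 = 2/3. Let y(x) = x^r sum_{n>=0} a_n x^n with a_0 = 1.
Substitute y = x^r sum a_n x^n and match x^{r+n}. The recurrence is
  D(n) a_n - 2 a_{n-1} - 2 a_{n-2} = 0,  where D(n) = (r+n)(r+n-1) + (0)(r+n) + (2/9).
  a_n = [2 a_{n-1} + 2 a_{n-2}] / D(n).
Since the indicial polynomial factors as (r - r_1)(r - r_2), D(n) = (r_1 + n - r_1)(r_1 + n - r_2) = n(n + 1/3).
Evaluating step by step (a_0 = 1):
  n = 1: D(1) = 1(1 + 1/3) = 4/3; numerator = 2(1) = 2; a_1 = (2)/(4/3) = 3/2
  n = 2: D(2) = 2(2 + 1/3) = 14/3; numerator = 2(3/2) + 2(1) = 5; a_2 = (5)/(14/3) = 15/14
  n = 3: D(3) = 3(3 + 1/3) = 10; numerator = 2(15/14) + 2(3/2) = 36/7; a_3 = (36/7)/(10) = 18/35
  n = 4: D(4) = 4(4 + 1/3) = 52/3; numerator = 2(18/35) + 2(15/14) = 111/35; a_4 = (111/35)/(52/3) = 333/1820
  n = 5: D(5) = 5(5 + 1/3) = 80/3; numerator = 2(333/1820) + 2(18/35) = 1269/910; a_5 = (1269/910)/(80/3) = 3807/72800

r = 2/3; a_0 = 1; a_1 = 3/2; a_2 = 15/14; a_3 = 18/35; a_4 = 333/1820; a_5 = 3807/72800


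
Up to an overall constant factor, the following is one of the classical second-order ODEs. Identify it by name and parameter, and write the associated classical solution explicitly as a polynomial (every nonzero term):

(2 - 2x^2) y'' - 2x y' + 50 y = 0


All three coefficients share the factor 2; dividing through by 2 gives  (1 - x^2) y'' - x y' + 25 y = 0.
This matches the Chebyshev equation (1 - x^2) y'' - x y' + n^2 y = 0 (note the -x y' term, not -2x y') with n^2 = 25, so n = 5; the polynomial solution is T_5(x).
With y = sum_k a_k x^k, matching x^k gives (k+2)(k+1) a_{k+2} = (k^2 - n^2) a_k = (k - 5)(k + 5) a_k. The right side vanishes at k = 5, so the series with the parity of 5 terminates at degree 5.
Standard normalization: leading coefficient of T_n is 2^(n-1), so a_5 = 2^4 = 16. Work downward with a_k = (k+1)(k+2) a_{k+2} / ((k - 5)(k + 5)):
  a_3 = (4)(5)(16) / ((3 - 5)(3 + 5)) = 320/(-16) = -20
  a_1 = (2)(3)(-20) / ((1 - 5)(1 + 5)) = -120/(-24) = 5
Hence T_5(x) = 16 x^5 - 20 x^3 + 5 x.

T_5(x); series = 16 x^5 - 20 x^3 + 5 x


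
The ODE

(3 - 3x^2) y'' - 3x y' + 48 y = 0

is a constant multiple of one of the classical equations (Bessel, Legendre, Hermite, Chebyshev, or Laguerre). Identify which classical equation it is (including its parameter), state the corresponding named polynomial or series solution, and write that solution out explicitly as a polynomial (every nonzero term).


All three coefficients share the factor 3; dividing through by 3 gives  (1 - x^2) y'' - x y' + 16 y = 0.
This matches the Chebyshev equation (1 - x^2) y'' - x y' + n^2 y = 0 (note the -x y' term, not -2x y') with n^2 = 16, so n = 4; the polynomial solution is T_4(x).
With y = sum_k a_k x^k, matching x^k gives (k+2)(k+1) a_{k+2} = (k^2 - n^2) a_k = (k - 4)(k + 4) a_k. The right side vanishes at k = 4, so the series with the parity of 4 terminates at degree 4.
Standard normalization: leading coefficient of T_n is 2^(n-1), so a_4 = 2^3 = 8. Work downward with a_k = (k+1)(k+2) a_{k+2} / ((k - 4)(k + 4)):
  a_2 = (3)(4)(8) / ((2 - 4)(2 + 4)) = 96/(-12) = -8
  a_0 = (1)(2)(-8) / ((0 - 4)(0 + 4)) = -16/(-16) = 1
Hence T_4(x) = 8 x^4 - 8 x^2 + 1.

T_4(x); series = 8 x^4 - 8 x^2 + 1


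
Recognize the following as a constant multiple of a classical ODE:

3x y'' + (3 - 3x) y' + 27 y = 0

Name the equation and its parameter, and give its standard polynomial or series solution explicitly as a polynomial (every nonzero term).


All three coefficients share the factor 3; dividing through by 3 gives  x y'' + (1 - x) y' + 9 y = 0.
This matches the Laguerre equation x y'' + (1 - x) y' + n y = 0 with n = 9; the polynomial solution is L_9(x).
With y = sum_k a_k x^k, matching x^k gives (k+1)k a_{k+1} + (k+1) a_{k+1} - k a_k + n a_k = 0, i.e. (k+1)^2 a_{k+1} = (k - n) a_k = (k - 9) a_k. The right side vanishes at k = 9, so the series terminates at degree 9.
Standard normalization L_n(0) = 1 gives a_0 = 1. Work upward with a_{k+1} = (k - 9) a_k / (k+1)^2:
  a_1 = (0 - 9)(1) / 1^2 = -9/1 = -9
  a_2 = (1 - 9)(-9) / 2^2 = 72/4 = 18
  a_3 = (2 - 9)(18) / 3^2 = -126/9 = -14
  a_4 = (3 - 9)(-14) / 4^2 = 84/16 = 21/4
  a_5 = (4 - 9)(21/4) / 5^2 = (-105/4)/25 = -21/20
  a_6 = (5 - 9)(-21/20) / 6^2 = (21/5)/36 = 7/60
  a_7 = (6 - 9)(7/60) / 7^2 = (-7/20)/49 = -1/140
  a_8 = (7 - 9)(-1/140) / 8^2 = (1/70)/64 = 1/4480
  a_9 = (8 - 9)(1/4480) / 9^2 = (-1/4480)/81 = -1/362880
Hence L_9(x) = -x^9/362880 + x^8/4480 - x^7/140 + 7 x^6/60 - 21 x^5/20 + 21 x^4/4 - 14 x^3 + 18 x^2 - 9 x + 1.

L_9(x); series = -x^9/362880 + x^8/4480 - x^7/140 + 7 x^6/60 - 21 x^5/20 + 21 x^4/4 - 14 x^3 + 18 x^2 - 9 x + 1


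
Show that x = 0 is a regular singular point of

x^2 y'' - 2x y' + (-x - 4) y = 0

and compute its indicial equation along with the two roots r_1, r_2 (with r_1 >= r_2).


Divide by x^2 to reach normal form y'' + P_1(x) y' + P_2(x) y = 0 with P_1(x) = -2/x and P_2(x) = -1/x - 4/x^2.
x = 0 is a singular point because the y'-coefficient -2/x has a pole at x = 0 and the y-coefficient -1/x - 4/x^2 has a pole at x = 0.
It is a regular singular point because x P_1(x) = p(x) = -2 and x^2 P_2(x) = q(x) = -x - 4 are polynomials, hence analytic at x = 0.
p(0) = -2,  q(0) = -4.
Indicial equation: r(r-1) + p(0) r + q(0) = 0, i.e. r^2 + (p(0) - 1) r + q(0) = 0, i.e. r^2 - 3 r - 4 = 0.
Discriminant: (-3)^2 - 4(-4) = 25, so r = (3 ± 5)/2.
Solving: r_1 = 4, r_2 = -1.

indicial: r^2 - 3 r - 4 = 0; roots r_1 = 4, r_2 = -1


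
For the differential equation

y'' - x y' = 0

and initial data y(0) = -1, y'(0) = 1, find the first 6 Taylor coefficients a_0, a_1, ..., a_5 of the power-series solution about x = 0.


Ansatz: y(x) = sum_{n>=0} a_n x^n, so y'(x) = sum_{n>=1} n a_n x^(n-1) and y''(x) = sum_{n>=2} n(n-1) a_n x^(n-2).
Substitute into P(x) y'' + Q(x) y' + R(x) y = 0 with P(x) = 1, Q(x) = -x, R(x) = 0, and match powers of x.
Initial conditions: a_0 = -1, a_1 = 1.
Setting the coefficient of each power of x to zero and solving order by order (substituting the coefficients already found):
  x^0: 2 a_2 = 0  ->  a_2 = 0
  x^1: 6 a_3 - a_1 = 0  ->  6 a_3 = a_1 = 1  ->  a_3 = 1/6
  x^2: 12 a_4 - 2 a_2 = 0  ->  12 a_4 = 2 a_2 = 0  ->  a_4 = 0
  x^3: 20 a_5 - 3 a_3 = 0  ->  20 a_5 = 3 a_3 = 1/2  ->  a_5 = 1/40
Truncated series: y(x) = -1 + x + (1/6) x^3 + (1/40) x^5 + O(x^6).

a_0 = -1; a_1 = 1; a_2 = 0; a_3 = 1/6; a_4 = 0; a_5 = 1/40


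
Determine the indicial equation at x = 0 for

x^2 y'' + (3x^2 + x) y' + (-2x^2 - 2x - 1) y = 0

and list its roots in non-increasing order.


Divide by x^2 to reach normal form y'' + P_1(x) y' + P_2(x) y = 0 with P_1(x) = 3 + 1/x and P_2(x) = -2 - 2/x - 1/x^2.
x = 0 is a singular point because the y'-coefficient 3 + 1/x has a pole at x = 0 and the y-coefficient -2 - 2/x - 1/x^2 has a pole at x = 0.
It is a regular singular point because x P_1(x) = p(x) = 3x + 1 and x^2 P_2(x) = q(x) = -2x^2 - 2x - 1 are polynomials, hence analytic at x = 0.
p(0) = 1,  q(0) = -1.
Indicial equation: r(r-1) + p(0) r + q(0) = 0, i.e. r^2 + (p(0) - 1) r + q(0) = 0, i.e. r^2 - 1 = 0.
Discriminant: (0)^2 - 4(-1) = 4, so r = (0 ± 2)/2.
Solving: r_1 = 1, r_2 = -1.

indicial: r^2 - 1 = 0; roots r_1 = 1, r_2 = -1


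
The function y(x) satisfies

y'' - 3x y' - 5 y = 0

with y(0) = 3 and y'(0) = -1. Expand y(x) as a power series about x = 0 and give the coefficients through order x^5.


Ansatz: y(x) = sum_{n>=0} a_n x^n, so y'(x) = sum_{n>=1} n a_n x^(n-1) and y''(x) = sum_{n>=2} n(n-1) a_n x^(n-2).
Substitute into P(x) y'' + Q(x) y' + R(x) y = 0 with P(x) = 1, Q(x) = -3x, R(x) = -5, and match powers of x.
Initial conditions: a_0 = 3, a_1 = -1.
Setting the coefficient of each power of x to zero and solving order by order (substituting the coefficients already found):
  x^0: 2 a_2 - 5 a_0 = 0  ->  2 a_2 = 5 a_0 = 15  ->  a_2 = 15/2
  x^1: 6 a_3 - 8 a_1 = 0  ->  6 a_3 = 8 a_1 = -8  ->  a_3 = -4/3
  x^2: 12 a_4 - 11 a_2 = 0  ->  12 a_4 = 11 a_2 = 165/2  ->  a_4 = 55/8
  x^3: 20 a_5 - 14 a_3 = 0  ->  20 a_5 = 14 a_3 = -56/3  ->  a_5 = -14/15
Truncated series: y(x) = 3 - x + (15/2) x^2 - (4/3) x^3 + (55/8) x^4 - (14/15) x^5 + O(x^6).

a_0 = 3; a_1 = -1; a_2 = 15/2; a_3 = -4/3; a_4 = 55/8; a_5 = -14/15


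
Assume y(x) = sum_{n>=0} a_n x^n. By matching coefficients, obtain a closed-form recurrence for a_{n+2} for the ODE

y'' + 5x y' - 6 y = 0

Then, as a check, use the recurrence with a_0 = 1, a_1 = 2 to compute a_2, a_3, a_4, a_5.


Substitute y = sum_n a_n x^n.
y''(x) has coefficient (n+2)(n+1) a_{n+2} at x^n;
5 x y'(x) has coefficient 5 n a_n at x^n (shift);
-6 y(x) has coefficient -6 a_n at x^n.
Matching x^n: (n+2)(n+1) a_{n+2} + (5n - 6) a_n = 0.
Thus a_{n+2} = (-5n + 6) / ((n+1)(n+2)) * a_n.

Check with a_0 = 1, a_1 = 2 (apply the recurrence for n = 0, 1, 2, 3): a_0 = 1, a_1 = 2, a_2 = 3, a_3 = 1/3, a_4 = -1, a_5 = -3/20.

a_(n+2) = (-5n + 6) / ((n+1)(n+2)) * a_n; check: a_0 = 1, a_1 = 2, a_2 = 3, a_3 = 1/3, a_4 = -1, a_5 = -3/20


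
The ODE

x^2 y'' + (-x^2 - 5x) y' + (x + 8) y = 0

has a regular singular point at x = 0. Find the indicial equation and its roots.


Divide by x^2 to reach normal form y'' + P_1(x) y' + P_2(x) y = 0 with P_1(x) = -1 - 5/x and P_2(x) = 1/x + 8/x^2.
x = 0 is a singular point because the y'-coefficient -1 - 5/x has a pole at x = 0 and the y-coefficient 1/x + 8/x^2 has a pole at x = 0.
It is a regular singular point because x P_1(x) = p(x) = -x - 5 and x^2 P_2(x) = q(x) = x + 8 are polynomials, hence analytic at x = 0.
p(0) = -5,  q(0) = 8.
Indicial equation: r(r-1) + p(0) r + q(0) = 0, i.e. r^2 + (p(0) - 1) r + q(0) = 0, i.e. r^2 - 6 r + 8 = 0.
Discriminant: (-6)^2 - 4(8) = 4, so r = (6 ± 2)/2.
Solving: r_1 = 4, r_2 = 2.

indicial: r^2 - 6 r + 8 = 0; roots r_1 = 4, r_2 = 2


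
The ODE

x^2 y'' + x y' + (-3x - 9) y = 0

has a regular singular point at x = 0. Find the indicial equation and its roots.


Divide by x^2 to reach normal form y'' + P_1(x) y' + P_2(x) y = 0 with P_1(x) = 1/x and P_2(x) = -3/x - 9/x^2.
x = 0 is a singular point because the y'-coefficient 1/x has a pole at x = 0 and the y-coefficient -3/x - 9/x^2 has a pole at x = 0.
It is a regular singular point because x P_1(x) = p(x) = 1 and x^2 P_2(x) = q(x) = -3x - 9 are polynomials, hence analytic at x = 0.
p(0) = 1,  q(0) = -9.
Indicial equation: r(r-1) + p(0) r + q(0) = 0, i.e. r^2 + (p(0) - 1) r + q(0) = 0, i.e. r^2 - 9 = 0.
Discriminant: (0)^2 - 4(-9) = 36, so r = (0 ± 6)/2.
Solving: r_1 = 3, r_2 = -3.

indicial: r^2 - 9 = 0; roots r_1 = 3, r_2 = -3


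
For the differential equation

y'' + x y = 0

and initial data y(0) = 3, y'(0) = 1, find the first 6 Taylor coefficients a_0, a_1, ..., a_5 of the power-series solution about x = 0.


Ansatz: y(x) = sum_{n>=0} a_n x^n, so y'(x) = sum_{n>=1} n a_n x^(n-1) and y''(x) = sum_{n>=2} n(n-1) a_n x^(n-2).
Substitute into P(x) y'' + Q(x) y' + R(x) y = 0 with P(x) = 1, Q(x) = 0, R(x) = x, and match powers of x.
Initial conditions: a_0 = 3, a_1 = 1.
Setting the coefficient of each power of x to zero and solving order by order (substituting the coefficients already found):
  x^0: 2 a_2 = 0  ->  a_2 = 0
  x^1: 6 a_3 + a_0 = 0  ->  6 a_3 = -a_0 = -3  ->  a_3 = -1/2
  x^2: 12 a_4 + a_1 = 0  ->  12 a_4 = -a_1 = -1  ->  a_4 = -1/12
  x^3: 20 a_5 + a_2 = 0  ->  20 a_5 = -a_2 = 0  ->  a_5 = 0
Truncated series: y(x) = 3 + x - (1/2) x^3 - (1/12) x^4 + O(x^6).

a_0 = 3; a_1 = 1; a_2 = 0; a_3 = -1/2; a_4 = -1/12; a_5 = 0


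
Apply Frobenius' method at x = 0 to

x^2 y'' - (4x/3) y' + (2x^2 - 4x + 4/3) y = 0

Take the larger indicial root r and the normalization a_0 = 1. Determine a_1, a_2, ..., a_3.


Write in Frobenius form y'' + (p(x)/x) y' + (q(x)/x^2) y = 0:
  p(x) = -4/3,  q(x) = 2x^2 - 4x + 4/3.
Indicial equation: r(r-1) + (-4/3) r + (4/3) = 0 -> roots r_1 = 4/3, r_2 = 1.
Take r = r_1 = 4/3. Let y(x) = x^r sum_{n>=0} a_n x^n with a_0 = 1.
Substitute y = x^r sum a_n x^n and match x^{r+n}. The recurrence is
  D(n) a_n - 4 a_{n-1} + 2 a_{n-2} = 0,  where D(n) = (r+n)(r+n-1) + (-4/3)(r+n) + (4/3).
  a_n = [4 a_{n-1} - 2 a_{n-2}] / D(n).
Since the indicial polynomial factors as (r - r_1)(r - r_2), D(n) = (r_1 + n - r_1)(r_1 + n - r_2) = n(n + 1/3).
Evaluating step by step (a_0 = 1):
  n = 1: D(1) = 1(1 + 1/3) = 4/3; numerator = 4(1) = 4; a_1 = (4)/(4/3) = 3
  n = 2: D(2) = 2(2 + 1/3) = 14/3; numerator = 4(3) - 2(1) = 10; a_2 = (10)/(14/3) = 15/7
  n = 3: D(3) = 3(3 + 1/3) = 10; numerator = 4(15/7) - 2(3) = 18/7; a_3 = (18/7)/(10) = 9/35

r = 4/3; a_0 = 1; a_1 = 3; a_2 = 15/7; a_3 = 9/35


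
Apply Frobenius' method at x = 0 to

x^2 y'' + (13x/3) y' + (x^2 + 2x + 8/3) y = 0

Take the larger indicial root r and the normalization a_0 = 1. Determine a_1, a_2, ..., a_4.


Write in Frobenius form y'' + (p(x)/x) y' + (q(x)/x^2) y = 0:
  p(x) = 13/3,  q(x) = x^2 + 2x + 8/3.
Indicial equation: r(r-1) + (13/3) r + (8/3) = 0 -> roots r_1 = -4/3, r_2 = -2.
Take r = r_1 = -4/3. Let y(x) = x^r sum_{n>=0} a_n x^n with a_0 = 1.
Substitute y = x^r sum a_n x^n and match x^{r+n}. The recurrence is
  D(n) a_n + 2 a_{n-1} + 1 a_{n-2} = 0,  where D(n) = (r+n)(r+n-1) + (13/3)(r+n) + (8/3).
  a_n = [-2 a_{n-1} - 1 a_{n-2}] / D(n).
Since the indicial polynomial factors as (r - r_1)(r - r_2), D(n) = (r_1 + n - r_1)(r_1 + n - r_2) = n(n + 2/3).
Evaluating step by step (a_0 = 1):
  n = 1: D(1) = 1(1 + 2/3) = 5/3; numerator = -2(1) = -2; a_1 = (-2)/(5/3) = -6/5
  n = 2: D(2) = 2(2 + 2/3) = 16/3; numerator = -2(-6/5) - 1(1) = 7/5; a_2 = (7/5)/(16/3) = 21/80
  n = 3: D(3) = 3(3 + 2/3) = 11; numerator = -2(21/80) - 1(-6/5) = 27/40; a_3 = (27/40)/(11) = 27/440
  n = 4: D(4) = 4(4 + 2/3) = 56/3; numerator = -2(27/440) - 1(21/80) = -339/880; a_4 = (-339/880)/(56/3) = -1017/49280

r = -4/3; a_0 = 1; a_1 = -6/5; a_2 = 21/80; a_3 = 27/440; a_4 = -1017/49280


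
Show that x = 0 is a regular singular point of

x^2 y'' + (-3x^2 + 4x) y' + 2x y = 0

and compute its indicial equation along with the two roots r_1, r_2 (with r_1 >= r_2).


Divide by x^2 to reach normal form y'' + P_1(x) y' + P_2(x) y = 0 with P_1(x) = -3 + 4/x and P_2(x) = 2/x.
x = 0 is a singular point because the y'-coefficient -3 + 4/x has a pole at x = 0 and the y-coefficient 2/x has a pole at x = 0.
It is a regular singular point because x P_1(x) = p(x) = 4 - 3x and x^2 P_2(x) = q(x) = 2x are polynomials, hence analytic at x = 0.
p(0) = 4,  q(0) = 0.
Indicial equation: r(r-1) + p(0) r + q(0) = 0, i.e. r^2 + (p(0) - 1) r + q(0) = 0, i.e. r^2 + 3 r = 0.
Discriminant: (3)^2 - 4(0) = 9, so r = (-3 ± 3)/2.
Solving: r_1 = 0, r_2 = -3.

indicial: r^2 + 3 r = 0; roots r_1 = 0, r_2 = -3


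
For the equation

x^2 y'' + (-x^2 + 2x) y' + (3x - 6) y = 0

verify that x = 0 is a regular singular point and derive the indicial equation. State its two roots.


Divide by x^2 to reach normal form y'' + P_1(x) y' + P_2(x) y = 0 with P_1(x) = -1 + 2/x and P_2(x) = 3/x - 6/x^2.
x = 0 is a singular point because the y'-coefficient -1 + 2/x has a pole at x = 0 and the y-coefficient 3/x - 6/x^2 has a pole at x = 0.
It is a regular singular point because x P_1(x) = p(x) = 2 - x and x^2 P_2(x) = q(x) = 3x - 6 are polynomials, hence analytic at x = 0.
p(0) = 2,  q(0) = -6.
Indicial equation: r(r-1) + p(0) r + q(0) = 0, i.e. r^2 + (p(0) - 1) r + q(0) = 0, i.e. r^2 + 1 r - 6 = 0.
Discriminant: (1)^2 - 4(-6) = 25, so r = (-1 ± 5)/2.
Solving: r_1 = 2, r_2 = -3.

indicial: r^2 + 1 r - 6 = 0; roots r_1 = 2, r_2 = -3


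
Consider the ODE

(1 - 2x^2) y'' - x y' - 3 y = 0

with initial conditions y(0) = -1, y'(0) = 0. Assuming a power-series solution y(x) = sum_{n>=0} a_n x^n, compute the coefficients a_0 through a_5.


Ansatz: y(x) = sum_{n>=0} a_n x^n, so y'(x) = sum_{n>=1} n a_n x^(n-1) and y''(x) = sum_{n>=2} n(n-1) a_n x^(n-2).
Substitute into P(x) y'' + Q(x) y' + R(x) y = 0 with P(x) = 1 - 2x^2, Q(x) = -x, R(x) = -3, and match powers of x.
Initial conditions: a_0 = -1, a_1 = 0.
Setting the coefficient of each power of x to zero and solving order by order (substituting the coefficients already found):
  x^0: 2 a_2 - 3 a_0 = 0  ->  2 a_2 = 3 a_0 = -3  ->  a_2 = -3/2
  x^1: 6 a_3 - 4 a_1 = 0  ->  6 a_3 = 4 a_1 = 0  ->  a_3 = 0
  x^2: 12 a_4 - 9 a_2 = 0  ->  12 a_4 = 9 a_2 = -27/2  ->  a_4 = -9/8
  x^3: 20 a_5 - 18 a_3 = 0  ->  20 a_5 = 18 a_3 = 0  ->  a_5 = 0
Truncated series: y(x) = -1 - (3/2) x^2 - (9/8) x^4 + O(x^6).

a_0 = -1; a_1 = 0; a_2 = -3/2; a_3 = 0; a_4 = -9/8; a_5 = 0


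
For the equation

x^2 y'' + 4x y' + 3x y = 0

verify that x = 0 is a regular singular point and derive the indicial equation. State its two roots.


Divide by x^2 to reach normal form y'' + P_1(x) y' + P_2(x) y = 0 with P_1(x) = 4/x and P_2(x) = 3/x.
x = 0 is a singular point because the y'-coefficient 4/x has a pole at x = 0 and the y-coefficient 3/x has a pole at x = 0.
It is a regular singular point because x P_1(x) = p(x) = 4 and x^2 P_2(x) = q(x) = 3x are polynomials, hence analytic at x = 0.
p(0) = 4,  q(0) = 0.
Indicial equation: r(r-1) + p(0) r + q(0) = 0, i.e. r^2 + (p(0) - 1) r + q(0) = 0, i.e. r^2 + 3 r = 0.
Discriminant: (3)^2 - 4(0) = 9, so r = (-3 ± 3)/2.
Solving: r_1 = 0, r_2 = -3.

indicial: r^2 + 3 r = 0; roots r_1 = 0, r_2 = -3


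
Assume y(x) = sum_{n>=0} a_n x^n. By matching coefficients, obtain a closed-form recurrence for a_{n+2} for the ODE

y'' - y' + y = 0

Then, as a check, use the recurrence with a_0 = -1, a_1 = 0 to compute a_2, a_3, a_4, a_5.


Substitute y = sum_n a_n x^n.
y''(x) has coefficient (n+2)(n+1) a_{n+2} at x^n;
-y'(x) has coefficient -(n+1) a_{n+1} at x^n;
y(x) has coefficient 1 a_n at x^n.
Matching x^n: (n+2)(n+1) a_{n+2} - (n+1) a_{n+1} + 1 a_n = 0.
Thus a_{n+2} = [(n+1) a_{n+1} - 1 a_n] / ((n+1)(n+2)).

Check with a_0 = -1, a_1 = 0 (apply the recurrence for n = 0, 1, 2, 3): a_0 = -1, a_1 = 0, a_2 = 1/2, a_3 = 1/6, a_4 = 0, a_5 = -1/120.

a_(n+2) = [(n+1) a_(n+1) - 1 a_n] / ((n+1)(n+2)); check: a_0 = -1, a_1 = 0, a_2 = 1/2, a_3 = 1/6, a_4 = 0, a_5 = -1/120


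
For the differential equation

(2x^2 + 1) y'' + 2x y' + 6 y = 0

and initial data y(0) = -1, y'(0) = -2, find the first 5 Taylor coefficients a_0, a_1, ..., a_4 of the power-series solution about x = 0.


Ansatz: y(x) = sum_{n>=0} a_n x^n, so y'(x) = sum_{n>=1} n a_n x^(n-1) and y''(x) = sum_{n>=2} n(n-1) a_n x^(n-2).
Substitute into P(x) y'' + Q(x) y' + R(x) y = 0 with P(x) = 2x^2 + 1, Q(x) = 2x, R(x) = 6, and match powers of x.
Initial conditions: a_0 = -1, a_1 = -2.
Setting the coefficient of each power of x to zero and solving order by order (substituting the coefficients already found):
  x^0: 2 a_2 + 6 a_0 = 0  ->  2 a_2 = -6 a_0 = 6  ->  a_2 = 3
  x^1: 6 a_3 + 8 a_1 = 0  ->  6 a_3 = -8 a_1 = 16  ->  a_3 = 8/3
  x^2: 12 a_4 + 14 a_2 = 0  ->  12 a_4 = -14 a_2 = -42  ->  a_4 = -7/2
Truncated series: y(x) = -1 - 2 x + 3 x^2 + (8/3) x^3 - (7/2) x^4 + O(x^5).

a_0 = -1; a_1 = -2; a_2 = 3; a_3 = 8/3; a_4 = -7/2


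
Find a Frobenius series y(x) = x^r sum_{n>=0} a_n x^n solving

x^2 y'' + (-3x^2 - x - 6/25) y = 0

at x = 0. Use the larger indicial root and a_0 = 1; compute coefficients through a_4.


Write in Frobenius form y'' + (p(x)/x) y' + (q(x)/x^2) y = 0:
  p(x) = 0,  q(x) = -3x^2 - x - 6/25.
Indicial equation: r(r-1) + (0) r + (-6/25) = 0 -> roots r_1 = 6/5, r_2 = -1/5.
Take r = r_1 = 6/5. Let y(x) = x^r sum_{n>=0} a_n x^n with a_0 = 1.
Substitute y = x^r sum a_n x^n and match x^{r+n}. The recurrence is
  D(n) a_n - 1 a_{n-1} - 3 a_{n-2} = 0,  where D(n) = (r+n)(r+n-1) + (0)(r+n) + (-6/25).
  a_n = [1 a_{n-1} + 3 a_{n-2}] / D(n).
Since the indicial polynomial factors as (r - r_1)(r - r_2), D(n) = (r_1 + n - r_1)(r_1 + n - r_2) = n(n + 7/5).
Evaluating step by step (a_0 = 1):
  n = 1: D(1) = 1(1 + 7/5) = 12/5; numerator = 1(1) = 1; a_1 = (1)/(12/5) = 5/12
  n = 2: D(2) = 2(2 + 7/5) = 34/5; numerator = 1(5/12) + 3(1) = 41/12; a_2 = (41/12)/(34/5) = 205/408
  n = 3: D(3) = 3(3 + 7/5) = 66/5; numerator = 1(205/408) + 3(5/12) = 715/408; a_3 = (715/408)/(66/5) = 325/2448
  n = 4: D(4) = 4(4 + 7/5) = 108/5; numerator = 1(325/2448) + 3(205/408) = 4015/2448; a_4 = (4015/2448)/(108/5) = 20075/264384

r = 6/5; a_0 = 1; a_1 = 5/12; a_2 = 205/408; a_3 = 325/2448; a_4 = 20075/264384


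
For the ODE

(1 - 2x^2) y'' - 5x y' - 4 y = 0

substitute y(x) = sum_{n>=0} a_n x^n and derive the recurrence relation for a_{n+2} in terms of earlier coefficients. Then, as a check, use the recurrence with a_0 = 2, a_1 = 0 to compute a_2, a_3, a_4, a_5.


Substitute y = sum_n a_n x^n.
(1 - 2 x^2) y'' contributes (n+2)(n+1) a_{n+2} - 2 n(n-1) a_n at x^n.
-5 x y'(x) contributes -5 n a_n at x^n.
-4 y(x) contributes -4 a_n at x^n.
Matching x^n: (n+2)(n+1) a_{n+2} + (-2 n(n-1) - 5 n - 4) a_n = 0.
Thus a_{n+2} = (2 n(n-1) + 5 n + 4) / ((n+1)(n+2)) * a_n.

Check with a_0 = 2, a_1 = 0 (apply the recurrence for n = 0, 1, 2, 3): a_0 = 2, a_1 = 0, a_2 = 4, a_3 = 0, a_4 = 6, a_5 = 0.

a_(n+2) = (2 n(n-1) + 5 n + 4) / ((n+1)(n+2)) * a_n; check: a_0 = 2, a_1 = 0, a_2 = 4, a_3 = 0, a_4 = 6, a_5 = 0


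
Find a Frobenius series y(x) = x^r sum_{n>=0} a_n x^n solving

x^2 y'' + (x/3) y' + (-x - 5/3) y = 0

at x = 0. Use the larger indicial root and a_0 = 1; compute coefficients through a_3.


Write in Frobenius form y'' + (p(x)/x) y' + (q(x)/x^2) y = 0:
  p(x) = 1/3,  q(x) = -x - 5/3.
Indicial equation: r(r-1) + (1/3) r + (-5/3) = 0 -> roots r_1 = 5/3, r_2 = -1.
Take r = r_1 = 5/3. Let y(x) = x^r sum_{n>=0} a_n x^n with a_0 = 1.
Substitute y = x^r sum a_n x^n and match x^{r+n}. The recurrence is
  D(n) a_n - 1 a_{n-1} = 0,  where D(n) = (r+n)(r+n-1) + (1/3)(r+n) + (-5/3).
  a_n = 1 / D(n) * a_{n-1}.
Since the indicial polynomial factors as (r - r_1)(r - r_2), D(n) = (r_1 + n - r_1)(r_1 + n - r_2) = n(n + 8/3).
Evaluating step by step (a_0 = 1):
  n = 1: D(1) = 1(1 + 8/3) = 11/3; numerator = 1(1) = 1; a_1 = (1)/(11/3) = 3/11
  n = 2: D(2) = 2(2 + 8/3) = 28/3; numerator = 1(3/11) = 3/11; a_2 = (3/11)/(28/3) = 9/308
  n = 3: D(3) = 3(3 + 8/3) = 17; numerator = 1(9/308) = 9/308; a_3 = (9/308)/(17) = 9/5236

r = 5/3; a_0 = 1; a_1 = 3/11; a_2 = 9/308; a_3 = 9/5236


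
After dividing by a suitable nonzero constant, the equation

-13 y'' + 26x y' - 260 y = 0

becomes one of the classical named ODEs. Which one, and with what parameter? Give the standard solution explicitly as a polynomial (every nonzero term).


All three coefficients share the factor -13; dividing through by -13 gives  y'' - 2x y' + 20 y = 0.
This matches the Hermite equation y'' - 2x y' + 2n y = 0 with 2n = 20, so n = 10; the polynomial solution is H_10(x).
With y = sum_k a_k x^k, matching x^k gives (k+2)(k+1) a_{k+2} = 2(k - n) a_k = 2(k - 10) a_k. The right side vanishes at k = 10, so the series with the parity of 10 terminates at degree 10.
Standard normalization: leading coefficient of H_n is 2^n, so a_10 = 2^10 = 1024. Work downward with a_k = (k+1)(k+2) a_{k+2} / (2(k - n)):
  a_8 = (9)(10)(1024) / (2(8 - 10)) = 92160/(-4) = -23040
  a_6 = (7)(8)(-23040) / (2(6 - 10)) = -1290240/(-8) = 161280
  a_4 = (5)(6)(161280) / (2(4 - 10)) = 4838400/(-12) = -403200
  a_2 = (3)(4)(-403200) / (2(2 - 10)) = -4838400/(-16) = 302400
  a_0 = (1)(2)(302400) / (2(0 - 10)) = 604800/(-20) = -30240
Hence H_10(x) = 1024 x^10 - 23040 x^8 + 161280 x^6 - 403200 x^4 + 302400 x^2 - 30240.

H_10(x); series = 1024 x^10 - 23040 x^8 + 161280 x^6 - 403200 x^4 + 302400 x^2 - 30240


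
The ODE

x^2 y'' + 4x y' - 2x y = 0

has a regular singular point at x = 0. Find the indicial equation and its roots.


Divide by x^2 to reach normal form y'' + P_1(x) y' + P_2(x) y = 0 with P_1(x) = 4/x and P_2(x) = -2/x.
x = 0 is a singular point because the y'-coefficient 4/x has a pole at x = 0 and the y-coefficient -2/x has a pole at x = 0.
It is a regular singular point because x P_1(x) = p(x) = 4 and x^2 P_2(x) = q(x) = -2x are polynomials, hence analytic at x = 0.
p(0) = 4,  q(0) = 0.
Indicial equation: r(r-1) + p(0) r + q(0) = 0, i.e. r^2 + (p(0) - 1) r + q(0) = 0, i.e. r^2 + 3 r = 0.
Discriminant: (3)^2 - 4(0) = 9, so r = (-3 ± 3)/2.
Solving: r_1 = 0, r_2 = -3.

indicial: r^2 + 3 r = 0; roots r_1 = 0, r_2 = -3


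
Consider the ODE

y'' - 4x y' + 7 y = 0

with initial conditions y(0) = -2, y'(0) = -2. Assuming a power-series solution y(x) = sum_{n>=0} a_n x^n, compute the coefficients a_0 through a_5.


Ansatz: y(x) = sum_{n>=0} a_n x^n, so y'(x) = sum_{n>=1} n a_n x^(n-1) and y''(x) = sum_{n>=2} n(n-1) a_n x^(n-2).
Substitute into P(x) y'' + Q(x) y' + R(x) y = 0 with P(x) = 1, Q(x) = -4x, R(x) = 7, and match powers of x.
Initial conditions: a_0 = -2, a_1 = -2.
Setting the coefficient of each power of x to zero and solving order by order (substituting the coefficients already found):
  x^0: 2 a_2 + 7 a_0 = 0  ->  2 a_2 = -7 a_0 = 14  ->  a_2 = 7
  x^1: 6 a_3 + 3 a_1 = 0  ->  6 a_3 = -3 a_1 = 6  ->  a_3 = 1
  x^2: 12 a_4 - a_2 = 0  ->  12 a_4 = a_2 = 7  ->  a_4 = 7/12
  x^3: 20 a_5 - 5 a_3 = 0  ->  20 a_5 = 5 a_3 = 5  ->  a_5 = 1/4
Truncated series: y(x) = -2 - 2 x + 7 x^2 + x^3 + (7/12) x^4 + (1/4) x^5 + O(x^6).

a_0 = -2; a_1 = -2; a_2 = 7; a_3 = 1; a_4 = 7/12; a_5 = 1/4


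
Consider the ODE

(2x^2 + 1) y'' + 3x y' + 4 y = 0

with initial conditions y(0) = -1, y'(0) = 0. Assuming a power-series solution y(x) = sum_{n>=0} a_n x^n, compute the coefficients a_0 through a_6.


Ansatz: y(x) = sum_{n>=0} a_n x^n, so y'(x) = sum_{n>=1} n a_n x^(n-1) and y''(x) = sum_{n>=2} n(n-1) a_n x^(n-2).
Substitute into P(x) y'' + Q(x) y' + R(x) y = 0 with P(x) = 2x^2 + 1, Q(x) = 3x, R(x) = 4, and match powers of x.
Initial conditions: a_0 = -1, a_1 = 0.
Setting the coefficient of each power of x to zero and solving order by order (substituting the coefficients already found):
  x^0: 2 a_2 + 4 a_0 = 0  ->  2 a_2 = -4 a_0 = 4  ->  a_2 = 2
  x^1: 6 a_3 + 7 a_1 = 0  ->  6 a_3 = -7 a_1 = 0  ->  a_3 = 0
  x^2: 12 a_4 + 14 a_2 = 0  ->  12 a_4 = -14 a_2 = -28  ->  a_4 = -7/3
  x^3: 20 a_5 + 25 a_3 = 0  ->  20 a_5 = -25 a_3 = 0  ->  a_5 = 0
  x^4: 30 a_6 + 40 a_4 = 0  ->  30 a_6 = -40 a_4 = 280/3  ->  a_6 = 28/9
Truncated series: y(x) = -1 + 2 x^2 - (7/3) x^4 + (28/9) x^6 + O(x^7).

a_0 = -1; a_1 = 0; a_2 = 2; a_3 = 0; a_4 = -7/3; a_5 = 0; a_6 = 28/9


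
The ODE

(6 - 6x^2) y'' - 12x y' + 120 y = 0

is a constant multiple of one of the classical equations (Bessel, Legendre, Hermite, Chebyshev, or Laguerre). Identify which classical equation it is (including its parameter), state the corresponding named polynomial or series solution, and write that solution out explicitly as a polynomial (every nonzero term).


All three coefficients share the factor 6; dividing through by 6 gives  (1 - x^2) y'' - 2x y' + 20 y = 0.
This matches the Legendre equation (1 - x^2) y'' - 2x y' + n(n+1) y = 0 (note the -2x y' term) with n(n+1) = 20, so n = 4; the polynomial solution is P_4(x).
With y = sum_k a_k x^k, matching x^k gives (k+2)(k+1) a_{k+2} = [k(k+1) - n(n+1)] a_k = (k - 4)(k + 5) a_k. The right side vanishes at k = 4, so the series with the parity of 4 terminates at degree 4.
Standard normalization (P_n(1) = 1): leading coefficient (2n)!/(2^n (n!)^2) = 40320/(16*576) = 35/8, so a_4 = 35/8. Work downward with a_k = (k+1)(k+2) a_{k+2} / ((k - 4)(k + 5)):
  a_2 = (3)(4)(35/8) / ((2 - 4)(2 + 5)) = (105/2)/(-14) = -15/4
  a_0 = (1)(2)(-15/4) / ((0 - 4)(0 + 5)) = (-15/2)/(-20) = 3/8
Hence P_4(x) = 35 x^4/8 - 15 x^2/4 + 3/8.

P_4(x); series = 35 x^4/8 - 15 x^2/4 + 3/8
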